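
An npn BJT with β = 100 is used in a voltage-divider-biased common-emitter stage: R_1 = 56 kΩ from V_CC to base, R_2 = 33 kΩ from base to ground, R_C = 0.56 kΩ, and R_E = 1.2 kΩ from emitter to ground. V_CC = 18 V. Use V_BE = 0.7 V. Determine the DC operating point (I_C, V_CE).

Thevenize the base divider: V_Th = V_CC·R_2/(R_1+R_2) = 18×33/89 = 6.67 V, R_Th = R_1‖R_2 = 20.8 kΩ.
Base-emitter loop: V_Th = I_B·R_Th + V_BE + (β+1)I_B·R_E, so I_B = (6.67 − 0.7) / (20.8 + 101×1.2) = 0.0421 mA.
I_C = β·I_B = 100×0.0421 = 4.21 mA, and I_E = (β+1)I_B = 4.25 mA.
V_CE = V_CC − I_C·R_C − I_E·R_E = 18 − 4.21×0.56 − 4.25×1.2 = 10.5 V.
V_CE = 10.5 V > 0.2 V confirms active-region operation.

I_C ≈ 4.2 mA, V_CE ≈ 11 V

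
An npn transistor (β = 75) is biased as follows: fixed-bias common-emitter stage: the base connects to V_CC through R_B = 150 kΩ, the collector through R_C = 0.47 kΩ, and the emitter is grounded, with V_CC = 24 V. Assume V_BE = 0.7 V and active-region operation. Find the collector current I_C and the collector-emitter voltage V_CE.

I_C ≈ 12 mA, V_CE ≈ 19 V

Base loop: V_CC = I_B·R_B + V_BE, so I_B = (24 − 0.7)/150 kΩ = 0.155 mA.
In the active region I_C = β·I_B = 75 × 0.155 = 11.7 mA.
Collector loop: V_CE = V_CC − I_C·R_C = 24 − 11.7×0.47 = 18.5 V.
Since V_CE = 18.5 V > V_CE(sat) ≈ 0.2 V, the transistor is in the active region as assumed.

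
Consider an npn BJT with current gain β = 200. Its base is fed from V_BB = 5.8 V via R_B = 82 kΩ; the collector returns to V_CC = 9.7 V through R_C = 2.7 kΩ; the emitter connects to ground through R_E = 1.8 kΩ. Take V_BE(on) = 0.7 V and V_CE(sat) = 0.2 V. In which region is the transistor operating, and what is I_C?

Assume active: I_B = (5.8 − 0.7)/(82 + 201×1.8) = 0.0115 mA, I_C = β·I_B = 2.3 mA.
Then V_CE = 9.7 − 2.3×2.7 − 2.31×1.8 = -0.663 V < 0.2 V — the active assumption fails.
Re-solve with V_CE = 0.2 V. KCL at the emitter: V_E/R_E = (V_BB−0.7−V_E)/R_B + (V_CC−0.2−V_E)/R_C, giving V_E = 3.82 V.
I_C = (V_CC − 0.2 − V_E)/R_C = (9.5 − 3.82)/2.7 = 2.1 mA.
Check: I_B = (5.1 − 3.82)/82 = 0.0156 mA, and β·I_B = 3.13 mA > I_C, confirming saturation.

saturation; I_C ≈ 2.1 mA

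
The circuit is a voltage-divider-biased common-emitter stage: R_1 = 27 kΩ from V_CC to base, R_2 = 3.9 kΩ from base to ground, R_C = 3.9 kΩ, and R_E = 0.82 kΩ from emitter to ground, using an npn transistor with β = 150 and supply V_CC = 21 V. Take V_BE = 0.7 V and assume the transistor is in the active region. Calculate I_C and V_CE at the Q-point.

I_C ≈ 2.3 mA, V_CE ≈ 10 V

Thevenize the base divider: V_Th = V_CC·R_2/(R_1+R_2) = 21×3.9/30.9 = 2.65 V, R_Th = R_1‖R_2 = 3.41 kΩ.
Base-emitter loop: V_Th = I_B·R_Th + V_BE + (β+1)I_B·R_E, so I_B = (2.65 − 0.7) / (3.41 + 151×0.82) = 0.0153 mA.
I_C = β·I_B = 150×0.0153 = 2.3 mA, and I_E = (β+1)I_B = 2.31 mA.
V_CE = V_CC − I_C·R_C − I_E·R_E = 21 − 2.3×3.9 − 2.31×0.82 = 10.1 V.
V_CE = 10.1 V > 0.2 V confirms active-region operation.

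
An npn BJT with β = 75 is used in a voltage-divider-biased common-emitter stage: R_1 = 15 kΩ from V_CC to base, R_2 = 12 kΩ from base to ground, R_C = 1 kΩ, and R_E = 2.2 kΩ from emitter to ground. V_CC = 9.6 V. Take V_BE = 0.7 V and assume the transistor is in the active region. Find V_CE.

V_CE ≈ 4.6 V

Thevenize the base divider: V_Th = V_CC·R_2/(R_1+R_2) = 9.6×12/27 = 4.27 V, R_Th = R_1‖R_2 = 6.67 kΩ.
Base-emitter loop: V_Th = I_B·R_Th + V_BE + (β+1)I_B·R_E, so I_B = (4.27 − 0.7) / (6.67 + 76×2.2) = 0.0205 mA.
I_C = β·I_B = 75×0.0205 = 1.54 mA, and I_E = (β+1)I_B = 1.56 mA.
V_CE = V_CC − I_C·R_C − I_E·R_E = 9.6 − 1.54×1 − 1.56×2.2 = 4.63 V.
V_CE = 4.63 V > 0.2 V confirms active-region operation.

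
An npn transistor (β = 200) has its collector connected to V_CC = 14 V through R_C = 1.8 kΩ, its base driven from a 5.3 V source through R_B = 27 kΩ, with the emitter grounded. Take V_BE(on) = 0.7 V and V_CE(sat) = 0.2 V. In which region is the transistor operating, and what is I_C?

saturation; I_C ≈ 7.7 mA

Assume active: I_B = (5.3 − 0.7)/27 = 0.17 mA, giving I_C = β·I_B = 34.1 mA.
But then V_CE = 14 − 34.1×1.8 = -47.3 V < V_CE(sat) = 0.2 V — impossible in the active region.
So the transistor is saturated. With V_CE = 0.2 V, I_C = (V_CC − 0.2)/R_C = 13.8/1.8 = 7.67 mA.
Check: β·I_B = 34.1 mA > I_C = 7.67 mA, confirming saturation.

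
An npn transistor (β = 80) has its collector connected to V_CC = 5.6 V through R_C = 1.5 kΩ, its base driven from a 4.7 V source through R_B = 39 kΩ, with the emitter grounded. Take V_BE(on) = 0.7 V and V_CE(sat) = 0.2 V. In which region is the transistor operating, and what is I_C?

Assume active: I_B = (4.7 − 0.7)/39 = 0.103 mA, giving I_C = β·I_B = 8.21 mA.
But then V_CE = 5.6 − 8.21×1.5 = -6.71 V < V_CE(sat) = 0.2 V — impossible in the active region.
So the transistor is saturated. With V_CE = 0.2 V, I_C = (V_CC − 0.2)/R_C = 5.4/1.5 = 3.6 mA.
Check: β·I_B = 8.21 mA > I_C = 3.6 mA, confirming saturation.

saturation; I_C ≈ 3.6 mA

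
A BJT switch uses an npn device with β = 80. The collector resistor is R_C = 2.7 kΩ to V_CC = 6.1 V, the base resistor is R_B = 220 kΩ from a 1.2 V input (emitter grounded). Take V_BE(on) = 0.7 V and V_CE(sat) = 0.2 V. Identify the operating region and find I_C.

Assume active. Base-emitter loop: I_B = (V_BB − V_BE)/R_B = (1.2 − 0.7)/220 = 0.00227 mA.
I_C = β·I_B = 80×0.00227 = 0.182 mA.
V_CE = V_CC − I_C·R_C = 6.1 − 0.182×2.7 = 5.61 V > V_CE(sat), so the active-region assumption holds.

active; I_C ≈ 0.18 mA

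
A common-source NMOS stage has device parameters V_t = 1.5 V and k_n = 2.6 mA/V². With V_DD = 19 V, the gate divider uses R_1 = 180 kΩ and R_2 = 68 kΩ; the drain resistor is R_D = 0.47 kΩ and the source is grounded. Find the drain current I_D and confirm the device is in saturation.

V_G = V_DD·R_2/(R_1+R_2) = 19×68/248 = 5.21 V. With the source grounded, V_GS = V_G = 5.21 V.
Assume saturation: I_D = (k_n/2)(V_GS − V_t)² = (2.6/2)×(5.21 − 1.5)² = 1.3×3.71² = 17.9 mA.
V_DS = V_DD − I_D·R_D = 19 − 17.9×0.47 = 10.6 V.
Saturation requires V_DS ≥ V_GS − V_t = 3.71 V; 10.6 ≥ 3.71 ✓.

I_D ≈ 18 mA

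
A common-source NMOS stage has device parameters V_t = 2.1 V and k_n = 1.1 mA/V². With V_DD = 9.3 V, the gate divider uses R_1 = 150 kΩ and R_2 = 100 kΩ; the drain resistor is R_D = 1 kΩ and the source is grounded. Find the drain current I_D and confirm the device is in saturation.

V_G = V_DD·R_2/(R_1+R_2) = 9.3×100/250 = 3.72 V. With the source grounded, V_GS = V_G = 3.72 V.
Assume saturation: I_D = (k_n/2)(V_GS − V_t)² = (1.1/2)×(3.72 − 2.1)² = 0.55×1.62² = 1.44 mA.
V_DS = V_DD − I_D·R_D = 9.3 − 1.44×1 = 7.86 V.
Saturation requires V_DS ≥ V_GS − V_t = 1.62 V; 7.86 ≥ 1.62 ✓.

I_D ≈ 1.4 mA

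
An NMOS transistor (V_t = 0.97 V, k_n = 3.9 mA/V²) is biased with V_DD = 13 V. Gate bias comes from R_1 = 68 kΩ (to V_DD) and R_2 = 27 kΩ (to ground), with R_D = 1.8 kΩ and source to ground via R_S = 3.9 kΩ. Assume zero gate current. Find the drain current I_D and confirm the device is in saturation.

V_G = V_DD·R_2/(R_1+R_2) = 13×27/95 = 3.69 V.
Assume saturation: I_D = (k_n/2)(V_GS − V_t)² with V_GS = V_G − I_D·R_S = 3.69 − 3.9·I_D.
Substituting gives 29.7·I_D² − 42.4·I_D + 14.5 = 0, with roots I_D = 0.561 or 0.87 mA.
The root I_D = 0.87 mA gives V_GS = 0.302 V ≤ V_t, so take I_D = 0.561 mA.
Then V_GS = 1.51 V and V_DS = V_DD − I_D(R_D+R_S) = 13 − 0.561×5.7 = 9.8 V.
Saturation requires V_DS ≥ V_GS − V_t = 0.536 V; 9.8 ≥ 0.536 ✓.

I_D ≈ 0.56 mA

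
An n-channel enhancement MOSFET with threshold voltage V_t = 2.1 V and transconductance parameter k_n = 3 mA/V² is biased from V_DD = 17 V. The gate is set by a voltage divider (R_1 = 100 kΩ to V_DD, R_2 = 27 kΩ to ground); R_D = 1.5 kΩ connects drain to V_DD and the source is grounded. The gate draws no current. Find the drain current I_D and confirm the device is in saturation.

V_G = V_DD·R_2/(R_1+R_2) = 17×27/127 = 3.61 V. With the source grounded, V_GS = V_G = 3.61 V.
Assume saturation: I_D = (k_n/2)(V_GS − V_t)² = (3/2)×(3.61 − 2.1)² = 1.5×1.51² = 3.44 mA.
V_DS = V_DD − I_D·R_D = 17 − 3.44×1.5 = 11.8 V.
Saturation requires V_DS ≥ V_GS − V_t = 1.51 V; 11.8 ≥ 1.51 ✓.

I_D ≈ 3.4 mA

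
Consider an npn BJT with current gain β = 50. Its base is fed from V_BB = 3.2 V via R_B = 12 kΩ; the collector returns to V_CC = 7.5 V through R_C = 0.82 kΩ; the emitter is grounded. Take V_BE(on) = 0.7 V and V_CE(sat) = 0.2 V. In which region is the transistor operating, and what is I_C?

Assume active: I_B = (3.2 − 0.7)/12 = 0.208 mA, giving I_C = β·I_B = 10.4 mA.
But then V_CE = 7.5 − 10.4×0.82 = -1.04 V < V_CE(sat) = 0.2 V — impossible in the active region.
So the transistor is saturated. With V_CE = 0.2 V, I_C = (V_CC − 0.2)/R_C = 7.3/0.82 = 8.9 mA.
Check: β·I_B = 10.4 mA > I_C = 8.9 mA, confirming saturation.

saturation; I_C ≈ 8.9 mA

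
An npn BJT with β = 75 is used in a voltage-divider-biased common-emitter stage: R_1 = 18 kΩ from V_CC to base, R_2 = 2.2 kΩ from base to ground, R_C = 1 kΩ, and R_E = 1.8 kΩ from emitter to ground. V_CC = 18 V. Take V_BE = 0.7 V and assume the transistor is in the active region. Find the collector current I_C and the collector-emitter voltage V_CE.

Thevenize the base divider: V_Th = V_CC·R_2/(R_1+R_2) = 18×2.2/20.2 = 1.96 V, R_Th = R_1‖R_2 = 1.96 kΩ.
Base-emitter loop: V_Th = I_B·R_Th + V_BE + (β+1)I_B·R_E, so I_B = (1.96 − 0.7) / (1.96 + 76×1.8) = 0.00908 mA.
I_C = β·I_B = 75×0.00908 = 0.681 mA, and I_E = (β+1)I_B = 0.69 mA.
V_CE = V_CC − I_C·R_C − I_E·R_E = 18 − 0.681×1 − 0.69×1.8 = 16.1 V.
V_CE = 16.1 V > 0.2 V confirms active-region operation.

I_C ≈ 0.68 mA, V_CE ≈ 16 V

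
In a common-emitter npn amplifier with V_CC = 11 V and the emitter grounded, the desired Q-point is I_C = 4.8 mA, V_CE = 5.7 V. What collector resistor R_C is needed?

R_C ≈ 1.1 kΩ

Collector loop: V_CC = I_C·R_C + V_CE.
R_C = (V_CC − V_CE)/I_C = (11 − 5.7)/4.8 = 1.1 kΩ.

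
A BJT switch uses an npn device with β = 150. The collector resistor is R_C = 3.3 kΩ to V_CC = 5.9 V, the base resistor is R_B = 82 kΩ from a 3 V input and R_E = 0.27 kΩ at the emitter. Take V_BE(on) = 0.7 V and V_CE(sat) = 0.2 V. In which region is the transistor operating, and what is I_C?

Assume active: I_B = (3 − 0.7)/(82 + 151×0.27) = 0.0187 mA, I_C = β·I_B = 2.81 mA.
Then V_CE = 5.9 − 2.81×3.3 − 2.83×0.27 = -4.14 V < 0.2 V — the active assumption fails.
Re-solve with V_CE = 0.2 V. KCL at the emitter: V_E/R_E = (V_BB−0.7−V_E)/R_B + (V_CC−0.2−V_E)/R_C, giving V_E = 0.437 V.
I_C = (V_CC − 0.2 − V_E)/R_C = (5.7 − 0.437)/3.3 = 1.59 mA.
Check: I_B = (2.3 − 0.437)/82 = 0.0227 mA, and β·I_B = 3.41 mA > I_C, confirming saturation.

saturation; I_C ≈ 1.6 mA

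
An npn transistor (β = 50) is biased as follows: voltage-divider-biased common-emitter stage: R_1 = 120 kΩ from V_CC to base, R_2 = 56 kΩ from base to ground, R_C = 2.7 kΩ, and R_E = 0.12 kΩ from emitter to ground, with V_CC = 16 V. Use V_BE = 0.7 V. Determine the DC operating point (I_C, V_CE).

Thevenize the base divider: V_Th = V_CC·R_2/(R_1+R_2) = 16×56/176 = 5.09 V, R_Th = R_1‖R_2 = 38.2 kΩ.
Base-emitter loop: V_Th = I_B·R_Th + V_BE + (β+1)I_B·R_E, so I_B = (5.09 − 0.7) / (38.2 + 51×0.12) = 0.0991 mA.
I_C = β·I_B = 50×0.0991 = 4.96 mA, and I_E = (β+1)I_B = 5.05 mA.
V_CE = V_CC − I_C·R_C − I_E·R_E = 16 − 4.96×2.7 − 5.05×0.12 = 2.01 V.
V_CE = 2.01 V > 0.2 V confirms active-region operation.

I_C ≈ 5 mA, V_CE ≈ 2 V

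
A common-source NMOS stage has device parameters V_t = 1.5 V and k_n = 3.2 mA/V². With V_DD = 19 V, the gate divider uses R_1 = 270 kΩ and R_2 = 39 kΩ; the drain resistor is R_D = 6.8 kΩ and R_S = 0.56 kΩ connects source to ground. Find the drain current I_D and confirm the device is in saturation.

I_D ≈ 0.55 mA

V_G = V_DD·R_2/(R_1+R_2) = 19×39/309 = 2.4 V.
Assume saturation: I_D = (k_n/2)(V_GS − V_t)² with V_GS = V_G − I_D·R_S = 2.4 − 0.56·I_D.
Substituting gives 0.502·I_D² − 2.61·I_D + 1.29 = 0, with roots I_D = 0.553 or 4.65 mA.
The root I_D = 4.65 mA gives V_GS = -0.204 V ≤ V_t, so take I_D = 0.553 mA.
Then V_GS = 2.09 V and V_DS = V_DD − I_D(R_D+R_S) = 19 − 0.553×7.36 = 14.9 V.
Saturation requires V_DS ≥ V_GS − V_t = 0.588 V; 14.9 ≥ 0.588 ✓.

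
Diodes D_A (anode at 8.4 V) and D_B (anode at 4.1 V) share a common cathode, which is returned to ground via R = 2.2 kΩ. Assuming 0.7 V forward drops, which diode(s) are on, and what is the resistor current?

Assume both conduct. Then node N would need to be at both 8.4−0.7 = 7.7 V and 4.1−0.7 = 3.4 V, which is impossible.
Assume only D_A conducts: V_N = 8.4 − 0.7 = 7.7 V, so I_R = 7.7/2.2 = 3.5 mA.
Check D_B: its anode-to-cathode voltage is 4.1 − 7.7 = -3.6 V < 0.7 V, so it is off. The assumption is consistent.

Only D_A conducts; I_R ≈ 3.5 mA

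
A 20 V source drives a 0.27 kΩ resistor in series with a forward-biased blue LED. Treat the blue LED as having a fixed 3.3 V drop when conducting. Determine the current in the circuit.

KVL around the loop: 20 = V_D + I·R = 3.3 + I × 0.27 kΩ.
So I = (20 − 3.3) / 0.27 kΩ = 16.7 / 0.27 = 61.9 mA.

I ≈ 62 mA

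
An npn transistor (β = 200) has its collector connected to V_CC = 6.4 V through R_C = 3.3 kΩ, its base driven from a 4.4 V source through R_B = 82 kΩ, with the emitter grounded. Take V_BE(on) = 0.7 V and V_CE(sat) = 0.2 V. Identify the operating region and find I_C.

saturation; I_C ≈ 1.9 mA

Assume active: I_B = (4.4 − 0.7)/82 = 0.0451 mA, giving I_C = β·I_B = 9.02 mA.
But then V_CE = 6.4 − 9.02×3.3 = -23.4 V < V_CE(sat) = 0.2 V — impossible in the active region.
So the transistor is saturated. With V_CE = 0.2 V, I_C = (V_CC − 0.2)/R_C = 6.2/3.3 = 1.88 mA.
Check: β·I_B = 9.02 mA > I_C = 1.88 mA, confirming saturation.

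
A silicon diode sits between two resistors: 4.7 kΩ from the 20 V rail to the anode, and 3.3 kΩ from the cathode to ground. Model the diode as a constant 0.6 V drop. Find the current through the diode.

I ≈ 2.4 mA

The two resistors are in series with the diode, so KVL gives 20 = I·4.7 + 0.6 + I·3.3.
I = (20 − 0.6) / (4.7 + 3.3) kΩ = 19.4 / 8 = 2.42 mA.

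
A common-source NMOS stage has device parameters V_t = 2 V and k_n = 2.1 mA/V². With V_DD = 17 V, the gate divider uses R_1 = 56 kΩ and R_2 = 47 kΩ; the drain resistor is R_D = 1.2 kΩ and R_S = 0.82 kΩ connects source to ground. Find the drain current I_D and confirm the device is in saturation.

I_D ≈ 4.5 mA

V_G = V_DD·R_2/(R_1+R_2) = 17×47/103 = 7.76 V.
Assume saturation: I_D = (k_n/2)(V_GS − V_t)² with V_GS = V_G − I_D·R_S = 7.76 − 0.82·I_D.
Substituting gives 0.706·I_D² − 10.9·I_D + 34.8 = 0, with roots I_D = 4.5 or 11 mA.
The root I_D = 11 mA gives V_GS = -1.23 V ≤ V_t, so take I_D = 4.5 mA.
Then V_GS = 4.07 V and V_DS = V_DD − I_D(R_D+R_S) = 17 − 4.5×2.02 = 7.92 V.
Saturation requires V_DS ≥ V_GS − V_t = 2.07 V; 7.92 ≥ 2.07 ✓.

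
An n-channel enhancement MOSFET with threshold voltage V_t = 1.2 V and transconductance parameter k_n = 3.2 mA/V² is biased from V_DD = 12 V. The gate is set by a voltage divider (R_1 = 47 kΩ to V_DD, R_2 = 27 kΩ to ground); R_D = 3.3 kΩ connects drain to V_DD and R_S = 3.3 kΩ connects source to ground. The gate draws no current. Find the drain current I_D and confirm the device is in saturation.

V_G = V_DD·R_2/(R_1+R_2) = 12×27/74 = 4.38 V.
Assume saturation: I_D = (k_n/2)(V_GS − V_t)² with V_GS = V_G − I_D·R_S = 4.38 − 3.3·I_D.
Substituting gives 17.4·I_D² − 34.6·I_D + 16.2 = 0, with roots I_D = 0.755 or 1.23 mA.
The root I_D = 1.23 mA gives V_GS = 0.324 V ≤ V_t, so take I_D = 0.755 mA.
Then V_GS = 1.89 V and V_DS = V_DD − I_D(R_D+R_S) = 12 − 0.755×6.6 = 7.02 V.
Saturation requires V_DS ≥ V_GS − V_t = 0.687 V; 7.02 ≥ 0.687 ✓.

I_D ≈ 0.75 mA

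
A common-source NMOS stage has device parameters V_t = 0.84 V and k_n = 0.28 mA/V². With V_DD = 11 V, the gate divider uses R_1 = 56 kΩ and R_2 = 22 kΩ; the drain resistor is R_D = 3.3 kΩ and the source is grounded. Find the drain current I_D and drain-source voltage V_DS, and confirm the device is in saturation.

I_D ≈ 0.72 mA, V_DS ≈ 8.6 V

V_G = V_DD·R_2/(R_1+R_2) = 11×22/78 = 3.1 V. With the source grounded, V_GS = V_G = 3.1 V.
Assume saturation: I_D = (k_n/2)(V_GS − V_t)² = (0.28/2)×(3.1 − 0.84)² = 0.14×2.26² = 0.717 mA.
V_DS = V_DD − I_D·R_D = 11 − 0.717×3.3 = 8.63 V.
Saturation requires V_DS ≥ V_GS − V_t = 2.26 V; 8.63 ≥ 2.26 ✓.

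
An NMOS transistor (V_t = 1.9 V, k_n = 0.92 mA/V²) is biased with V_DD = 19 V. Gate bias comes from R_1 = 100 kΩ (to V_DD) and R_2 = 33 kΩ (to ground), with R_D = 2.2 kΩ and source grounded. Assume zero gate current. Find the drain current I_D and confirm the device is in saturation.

V_G = V_DD·R_2/(R_1+R_2) = 19×33/133 = 4.71 V. With the source grounded, V_GS = V_G = 4.71 V.
Assume saturation: I_D = (k_n/2)(V_GS − V_t)² = (0.92/2)×(4.71 − 1.9)² = 0.46×2.81² = 3.64 mA.
V_DS = V_DD − I_D·R_D = 19 − 3.64×2.2 = 11 V.
Saturation requires V_DS ≥ V_GS − V_t = 2.81 V; 11 ≥ 2.81 ✓.

I_D ≈ 3.6 mA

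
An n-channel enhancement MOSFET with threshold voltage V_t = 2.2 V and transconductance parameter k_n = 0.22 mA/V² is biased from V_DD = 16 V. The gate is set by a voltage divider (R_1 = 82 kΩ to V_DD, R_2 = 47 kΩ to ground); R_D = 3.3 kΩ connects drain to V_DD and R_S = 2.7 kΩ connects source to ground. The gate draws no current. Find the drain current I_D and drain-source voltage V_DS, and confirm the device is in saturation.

V_G = V_DD·R_2/(R_1+R_2) = 16×47/129 = 5.83 V.
Assume saturation: I_D = (k_n/2)(V_GS − V_t)² with V_GS = V_G − I_D·R_S = 5.83 − 2.7·I_D.
Substituting gives 0.802·I_D² − 3.16·I_D + 1.45 = 0, with roots I_D = 0.531 or 3.4 mA.
The root I_D = 3.4 mA gives V_GS = -3.36 V ≤ V_t, so take I_D = 0.531 mA.
Then V_GS = 4.4 V and V_DS = V_DD − I_D(R_D+R_S) = 16 − 0.531×6 = 12.8 V.
Saturation requires V_DS ≥ V_GS − V_t = 2.2 V; 12.8 ≥ 2.2 ✓.

I_D ≈ 0.53 mA, V_DS ≈ 13 V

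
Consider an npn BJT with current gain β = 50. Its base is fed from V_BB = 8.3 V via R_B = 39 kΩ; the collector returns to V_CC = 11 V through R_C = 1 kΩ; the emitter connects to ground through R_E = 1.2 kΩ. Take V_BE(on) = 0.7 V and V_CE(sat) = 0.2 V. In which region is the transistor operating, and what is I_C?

Assume active. Base-emitter loop: I_B = (V_BB − V_BE)/(R_B + (β+1)R_E) = (8.3 − 0.7)/(39 + 51×1.2) = 0.0758 mA.
I_C = β·I_B = 50×0.0758 = 3.79 mA.
V_CE = V_CC − I_C·R_C − I_E·R_E = 11 − 3.79×1 − 3.87×1.2 = 2.57 V > V_CE(sat), so the active-region assumption holds.

active; I_C ≈ 3.8 mA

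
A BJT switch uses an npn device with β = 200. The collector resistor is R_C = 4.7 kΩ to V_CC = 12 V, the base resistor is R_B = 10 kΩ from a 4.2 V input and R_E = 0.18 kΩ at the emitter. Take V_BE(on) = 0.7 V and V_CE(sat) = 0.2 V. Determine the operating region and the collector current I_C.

Assume active: I_B = (4.2 − 0.7)/(10 + 201×0.18) = 0.0758 mA, I_C = β·I_B = 15.2 mA.
Then V_CE = 12 − 15.2×4.7 − 15.2×0.18 = -62 V < 0.2 V — the active assumption fails.
Re-solve with V_CE = 0.2 V. KCL at the emitter: V_E/R_E = (V_BB−0.7−V_E)/R_B + (V_CC−0.2−V_E)/R_C, giving V_E = 0.487 V.
I_C = (V_CC − 0.2 − V_E)/R_C = (11.8 − 0.487)/4.7 = 2.41 mA.
Check: I_B = (3.5 − 0.487)/10 = 0.301 mA, and β·I_B = 60.3 mA > I_C, confirming saturation.

saturation; I_C ≈ 2.4 mA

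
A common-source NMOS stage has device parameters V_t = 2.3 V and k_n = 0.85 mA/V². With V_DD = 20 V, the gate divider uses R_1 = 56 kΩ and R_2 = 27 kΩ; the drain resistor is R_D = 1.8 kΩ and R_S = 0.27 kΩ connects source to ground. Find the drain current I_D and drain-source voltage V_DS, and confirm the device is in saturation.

I_D ≈ 4.1 mA, V_DS ≈ 12 V

V_G = V_DD·R_2/(R_1+R_2) = 20×27/83 = 6.51 V.
Assume saturation: I_D = (k_n/2)(V_GS − V_t)² with V_GS = V_G − I_D·R_S = 6.51 − 0.27·I_D.
Substituting gives 0.031·I_D² − 1.97·I_D + 7.52 = 0, with roots I_D = 4.09 or 59.3 mA.
The root I_D = 59.3 mA gives V_GS = -9.52 V ≤ V_t, so take I_D = 4.09 mA.
Then V_GS = 5.4 V and V_DS = V_DD − I_D(R_D+R_S) = 20 − 4.09×2.07 = 11.5 V.
Saturation requires V_DS ≥ V_GS − V_t = 3.1 V; 11.5 ≥ 3.1 ✓.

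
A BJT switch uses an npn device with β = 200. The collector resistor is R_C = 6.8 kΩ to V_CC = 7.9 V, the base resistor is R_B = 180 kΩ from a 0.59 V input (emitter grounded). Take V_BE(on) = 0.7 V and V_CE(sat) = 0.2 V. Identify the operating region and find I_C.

cutoff; I_C ≈ 0

V_BB = 0.59 V ≤ V_BE(on) = 0.7 V, so the base-emitter junction is not forward biased.
The transistor is in cutoff: I_B = I_C = 0.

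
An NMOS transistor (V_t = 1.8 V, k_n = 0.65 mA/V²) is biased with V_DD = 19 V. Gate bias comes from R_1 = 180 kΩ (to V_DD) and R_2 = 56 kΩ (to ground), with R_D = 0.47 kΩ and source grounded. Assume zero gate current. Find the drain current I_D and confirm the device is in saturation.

I_D ≈ 2.4 mA

V_G = V_DD·R_2/(R_1+R_2) = 19×56/236 = 4.51 V. With the source grounded, V_GS = V_G = 4.51 V.
Assume saturation: I_D = (k_n/2)(V_GS − V_t)² = (0.65/2)×(4.51 − 1.8)² = 0.325×2.71² = 2.38 mA.
V_DS = V_DD − I_D·R_D = 19 − 2.38×0.47 = 17.9 V.
Saturation requires V_DS ≥ V_GS − V_t = 2.71 V; 17.9 ≥ 2.71 ✓.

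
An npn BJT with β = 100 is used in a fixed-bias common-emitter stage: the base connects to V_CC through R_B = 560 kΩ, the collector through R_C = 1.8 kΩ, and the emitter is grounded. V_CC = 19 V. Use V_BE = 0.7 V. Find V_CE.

V_CE ≈ 13 V

Base loop: V_CC = I_B·R_B + V_BE, so I_B = (19 − 0.7)/560 kΩ = 0.0327 mA.
In the active region I_C = β·I_B = 100 × 0.0327 = 3.27 mA.
Collector loop: V_CE = V_CC − I_C·R_C = 19 − 3.27×1.8 = 13.1 V.
Since V_CE = 13.1 V > V_CE(sat) ≈ 0.2 V, the transistor is in the active region as assumed.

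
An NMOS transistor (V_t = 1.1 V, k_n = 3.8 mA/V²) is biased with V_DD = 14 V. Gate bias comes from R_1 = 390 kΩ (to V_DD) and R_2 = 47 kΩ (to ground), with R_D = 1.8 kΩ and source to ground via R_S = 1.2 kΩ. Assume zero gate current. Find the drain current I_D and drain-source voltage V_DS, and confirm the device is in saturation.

V_G = V_DD·R_2/(R_1+R_2) = 14×47/437 = 1.51 V.
Assume saturation: I_D = (k_n/2)(V_GS − V_t)² with V_GS = V_G − I_D·R_S = 1.51 − 1.2·I_D.
Substituting gives 2.74·I_D² − 2.85·I_D + 0.313 = 0, with roots I_D = 0.125 or 0.917 mA.
The root I_D = 0.917 mA gives V_GS = 0.405 V ≤ V_t, so take I_D = 0.125 mA.
Then V_GS = 1.36 V and V_DS = V_DD − I_D(R_D+R_S) = 14 − 0.125×3 = 13.6 V.
Saturation requires V_DS ≥ V_GS − V_t = 0.256 V; 13.6 ≥ 0.256 ✓.

I_D ≈ 0.12 mA, V_DS ≈ 14 V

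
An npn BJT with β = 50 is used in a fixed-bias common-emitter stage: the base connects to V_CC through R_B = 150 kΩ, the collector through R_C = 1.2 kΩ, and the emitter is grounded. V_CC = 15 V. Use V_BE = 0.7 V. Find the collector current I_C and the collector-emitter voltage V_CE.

I_C ≈ 4.8 mA, V_CE ≈ 9.3 V

Base loop: V_CC = I_B·R_B + V_BE, so I_B = (15 − 0.7)/150 kΩ = 0.0953 mA.
In the active region I_C = β·I_B = 50 × 0.0953 = 4.77 mA.
Collector loop: V_CE = V_CC − I_C·R_C = 15 − 4.77×1.2 = 9.28 V.
Since V_CE = 9.28 V > V_CE(sat) ≈ 0.2 V, the transistor is in the active region as assumed.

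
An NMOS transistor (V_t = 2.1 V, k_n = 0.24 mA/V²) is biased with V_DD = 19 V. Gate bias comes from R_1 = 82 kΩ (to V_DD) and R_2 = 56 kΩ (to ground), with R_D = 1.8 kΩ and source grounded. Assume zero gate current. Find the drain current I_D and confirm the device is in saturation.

V_G = V_DD·R_2/(R_1+R_2) = 19×56/138 = 7.71 V. With the source grounded, V_GS = V_G = 7.71 V.
Assume saturation: I_D = (k_n/2)(V_GS − V_t)² = (0.24/2)×(7.71 − 2.1)² = 0.12×5.61² = 3.78 mA.
V_DS = V_DD − I_D·R_D = 19 − 3.78×1.8 = 12.2 V.
Saturation requires V_DS ≥ V_GS − V_t = 5.61 V; 12.2 ≥ 5.61 ✓.

I_D ≈ 3.8 mA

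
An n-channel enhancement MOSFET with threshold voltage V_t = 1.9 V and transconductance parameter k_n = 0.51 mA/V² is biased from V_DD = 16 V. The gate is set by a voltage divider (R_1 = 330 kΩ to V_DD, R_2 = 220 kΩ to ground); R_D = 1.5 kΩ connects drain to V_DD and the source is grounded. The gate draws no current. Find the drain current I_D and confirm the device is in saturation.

I_D ≈ 5.2 mA

V_G = V_DD·R_2/(R_1+R_2) = 16×220/550 = 6.4 V. With the source grounded, V_GS = V_G = 6.4 V.
Assume saturation: I_D = (k_n/2)(V_GS − V_t)² = (0.51/2)×(6.4 − 1.9)² = 0.255×4.5² = 5.16 mA.
V_DS = V_DD − I_D·R_D = 16 − 5.16×1.5 = 8.25 V.
Saturation requires V_DS ≥ V_GS − V_t = 4.5 V; 8.25 ≥ 4.5 ✓.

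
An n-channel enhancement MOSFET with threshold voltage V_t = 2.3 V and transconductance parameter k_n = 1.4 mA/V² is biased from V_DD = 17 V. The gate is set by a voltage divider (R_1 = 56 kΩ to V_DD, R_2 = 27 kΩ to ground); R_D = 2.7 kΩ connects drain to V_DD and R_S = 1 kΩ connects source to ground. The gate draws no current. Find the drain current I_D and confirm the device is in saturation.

I_D ≈ 1.7 mA

V_G = V_DD·R_2/(R_1+R_2) = 17×27/83 = 5.53 V.
Assume saturation: I_D = (k_n/2)(V_GS − V_t)² with V_GS = V_G − I_D·R_S = 5.53 − 1·I_D.
Substituting gives 0.7·I_D² − 5.52·I_D + 7.3 = 0, with roots I_D = 1.68 or 6.21 mA.
The root I_D = 6.21 mA gives V_GS = -0.678 V ≤ V_t, so take I_D = 1.68 mA.
Then V_GS = 3.85 V and V_DS = V_DD − I_D(R_D+R_S) = 17 − 1.68×3.7 = 10.8 V.
Saturation requires V_DS ≥ V_GS − V_t = 1.55 V; 10.8 ≥ 1.55 ✓.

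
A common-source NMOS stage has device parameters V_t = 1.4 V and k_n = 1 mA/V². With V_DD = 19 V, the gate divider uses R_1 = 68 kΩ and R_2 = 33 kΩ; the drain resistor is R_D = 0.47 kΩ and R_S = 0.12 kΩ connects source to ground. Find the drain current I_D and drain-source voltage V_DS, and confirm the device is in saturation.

V_G = V_DD·R_2/(R_1+R_2) = 19×33/101 = 6.21 V.
Assume saturation: I_D = (k_n/2)(V_GS − V_t)² with V_GS = V_G − I_D·R_S = 6.21 − 0.12·I_D.
Substituting gives 0.0072·I_D² − 1.58·I_D + 11.6 = 0, with roots I_D = 7.59 or 211 mA.
The root I_D = 211 mA gives V_GS = -19.2 V ≤ V_t, so take I_D = 7.59 mA.
Then V_GS = 5.3 V and V_DS = V_DD − I_D(R_D+R_S) = 19 − 7.59×0.59 = 14.5 V.
Saturation requires V_DS ≥ V_GS − V_t = 3.9 V; 14.5 ≥ 3.9 ✓.

I_D ≈ 7.6 mA, V_DS ≈ 15 V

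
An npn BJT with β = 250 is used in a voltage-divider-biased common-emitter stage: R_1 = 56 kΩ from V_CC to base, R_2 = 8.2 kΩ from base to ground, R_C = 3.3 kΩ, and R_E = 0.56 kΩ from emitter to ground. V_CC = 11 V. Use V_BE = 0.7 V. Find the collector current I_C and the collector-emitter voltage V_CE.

Thevenize the base divider: V_Th = V_CC·R_2/(R_1+R_2) = 11×8.2/64.2 = 1.4 V, R_Th = R_1‖R_2 = 7.15 kΩ.
Base-emitter loop: V_Th = I_B·R_Th + V_BE + (β+1)I_B·R_E, so I_B = (1.4 − 0.7) / (7.15 + 251×0.56) = 0.00477 mA.
I_C = β·I_B = 250×0.00477 = 1.19 mA, and I_E = (β+1)I_B = 1.2 mA.
V_CE = V_CC − I_C·R_C − I_E·R_E = 11 − 1.19×3.3 − 1.2×0.56 = 6.39 V.
V_CE = 6.39 V > 0.2 V confirms active-region operation.

I_C ≈ 1.2 mA, V_CE ≈ 6.4 V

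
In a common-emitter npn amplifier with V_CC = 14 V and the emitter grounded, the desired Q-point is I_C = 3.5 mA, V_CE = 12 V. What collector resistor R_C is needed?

R_C ≈ 0.57 kΩ

Collector loop: V_CC = I_C·R_C + V_CE.
R_C = (V_CC − V_CE)/I_C = (14 − 12)/3.5 = 0.571 kΩ.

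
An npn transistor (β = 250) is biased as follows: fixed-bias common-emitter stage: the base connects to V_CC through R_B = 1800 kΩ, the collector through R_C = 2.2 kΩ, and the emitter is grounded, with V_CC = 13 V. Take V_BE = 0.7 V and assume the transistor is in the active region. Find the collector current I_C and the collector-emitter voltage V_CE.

I_C ≈ 1.7 mA, V_CE ≈ 9.2 V

Base loop: V_CC = I_B·R_B + V_BE, so I_B = (13 − 0.7)/1800 kΩ = 0.00683 mA.
In the active region I_C = β·I_B = 250 × 0.00683 = 1.71 mA.
Collector loop: V_CE = V_CC − I_C·R_C = 13 − 1.71×2.2 = 9.24 V.
Since V_CE = 9.24 V > V_CE(sat) ≈ 0.2 V, the transistor is in the active region as assumed.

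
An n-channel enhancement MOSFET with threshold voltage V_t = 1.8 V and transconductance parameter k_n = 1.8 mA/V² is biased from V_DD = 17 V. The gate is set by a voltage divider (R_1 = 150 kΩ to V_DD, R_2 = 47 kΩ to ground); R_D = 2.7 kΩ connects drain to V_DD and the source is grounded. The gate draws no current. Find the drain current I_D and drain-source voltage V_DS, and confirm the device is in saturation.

V_G = V_DD·R_2/(R_1+R_2) = 17×47/197 = 4.06 V. With the source grounded, V_GS = V_G = 4.06 V.
Assume saturation: I_D = (k_n/2)(V_GS − V_t)² = (1.8/2)×(4.06 − 1.8)² = 0.9×2.26² = 4.58 mA.
V_DS = V_DD − I_D·R_D = 17 − 4.58×2.7 = 4.63 V.
Saturation requires V_DS ≥ V_GS − V_t = 2.26 V; 4.63 ≥ 2.26 ✓.

I_D ≈ 4.6 mA, V_DS ≈ 4.6 V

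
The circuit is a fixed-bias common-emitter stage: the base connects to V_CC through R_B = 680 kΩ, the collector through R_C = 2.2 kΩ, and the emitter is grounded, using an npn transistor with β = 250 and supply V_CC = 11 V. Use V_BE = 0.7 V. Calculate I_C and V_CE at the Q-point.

Base loop: V_CC = I_B·R_B + V_BE, so I_B = (11 − 0.7)/680 kΩ = 0.0151 mA.
In the active region I_C = β·I_B = 250 × 0.0151 = 3.79 mA.
Collector loop: V_CE = V_CC − I_C·R_C = 11 − 3.79×2.2 = 2.67 V.
Since V_CE = 2.67 V > V_CE(sat) ≈ 0.2 V, the transistor is in the active region as assumed.

I_C ≈ 3.8 mA, V_CE ≈ 2.7 V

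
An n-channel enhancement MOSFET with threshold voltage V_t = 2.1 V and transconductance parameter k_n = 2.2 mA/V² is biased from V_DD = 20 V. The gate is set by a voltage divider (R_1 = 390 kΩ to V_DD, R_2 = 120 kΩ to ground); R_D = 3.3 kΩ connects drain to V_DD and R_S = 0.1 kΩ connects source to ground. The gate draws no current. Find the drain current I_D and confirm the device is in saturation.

V_G = V_DD·R_2/(R_1+R_2) = 20×120/510 = 4.71 V.
Assume saturation: I_D = (k_n/2)(V_GS − V_t)² with V_GS = V_G − I_D·R_S = 4.71 − 0.1·I_D.
Substituting gives 0.011·I_D² − 1.57·I_D + 7.47 = 0, with roots I_D = 4.92 or 138 mA.
The root I_D = 138 mA gives V_GS = -9.11 V ≤ V_t, so take I_D = 4.92 mA.
Then V_GS = 4.21 V and V_DS = V_DD − I_D(R_D+R_S) = 20 − 4.92×3.4 = 3.28 V.
Saturation requires V_DS ≥ V_GS − V_t = 2.11 V; 3.28 ≥ 2.11 ✓.

I_D ≈ 4.9 mA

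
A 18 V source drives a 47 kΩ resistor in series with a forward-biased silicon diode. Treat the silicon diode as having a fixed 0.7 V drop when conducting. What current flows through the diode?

KVL around the loop: 18 = V_D + I·R = 0.7 + I × 47 kΩ.
So I = (18 − 0.7) / 47 kΩ = 17.3 / 47 = 0.368 mA.

I ≈ 0.37 mA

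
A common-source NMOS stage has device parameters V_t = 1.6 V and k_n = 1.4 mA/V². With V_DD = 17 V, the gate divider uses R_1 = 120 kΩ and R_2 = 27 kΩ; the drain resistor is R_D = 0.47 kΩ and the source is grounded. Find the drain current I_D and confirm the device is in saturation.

I_D ≈ 1.6 mA

V_G = V_DD·R_2/(R_1+R_2) = 17×27/147 = 3.12 V. With the source grounded, V_GS = V_G = 3.12 V.
Assume saturation: I_D = (k_n/2)(V_GS − V_t)² = (1.4/2)×(3.12 − 1.6)² = 0.7×1.52² = 1.62 mA.
V_DS = V_DD − I_D·R_D = 17 − 1.62×0.47 = 16.2 V.
Saturation requires V_DS ≥ V_GS − V_t = 1.52 V; 16.2 ≥ 1.52 ✓.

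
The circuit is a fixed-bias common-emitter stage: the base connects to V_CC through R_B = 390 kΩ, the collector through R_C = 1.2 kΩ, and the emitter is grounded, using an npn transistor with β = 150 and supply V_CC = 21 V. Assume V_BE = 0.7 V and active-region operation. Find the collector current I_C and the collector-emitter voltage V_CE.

Base loop: V_CC = I_B·R_B + V_BE, so I_B = (21 − 0.7)/390 kΩ = 0.0521 mA.
In the active region I_C = β·I_B = 150 × 0.0521 = 7.81 mA.
Collector loop: V_CE = V_CC − I_C·R_C = 21 − 7.81×1.2 = 11.6 V.
Since V_CE = 11.6 V > V_CE(sat) ≈ 0.2 V, the transistor is in the active region as assumed.

I_C ≈ 7.8 mA, V_CE ≈ 12 V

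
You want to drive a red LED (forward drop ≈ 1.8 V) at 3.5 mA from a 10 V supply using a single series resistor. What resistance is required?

R ≈ 2.3 kΩ

The resistor drops V_S − V_D = 10 − 1.8 = 8.2 V at 3.5 mA.
R = 8.2 V / 3.5 mA = 2.34 kΩ.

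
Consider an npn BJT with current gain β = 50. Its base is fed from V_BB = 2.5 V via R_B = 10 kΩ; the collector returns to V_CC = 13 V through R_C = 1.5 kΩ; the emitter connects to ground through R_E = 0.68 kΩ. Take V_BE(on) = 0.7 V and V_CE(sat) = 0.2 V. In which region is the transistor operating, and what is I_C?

Assume active. Base-emitter loop: I_B = (V_BB − V_BE)/(R_B + (β+1)R_E) = (2.5 − 0.7)/(10 + 51×0.68) = 0.0403 mA.
I_C = β·I_B = 50×0.0403 = 2.01 mA.
V_CE = V_CC − I_C·R_C − I_E·R_E = 13 − 2.01×1.5 − 2.05×0.68 = 8.58 V > V_CE(sat), so the active-region assumption holds.

active; I_C ≈ 2 mA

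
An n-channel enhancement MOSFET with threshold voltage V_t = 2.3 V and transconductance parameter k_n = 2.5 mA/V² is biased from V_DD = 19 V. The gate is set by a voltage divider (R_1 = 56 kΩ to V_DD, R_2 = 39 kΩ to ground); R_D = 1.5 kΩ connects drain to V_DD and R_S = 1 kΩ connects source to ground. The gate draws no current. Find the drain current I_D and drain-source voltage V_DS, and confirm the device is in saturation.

I_D ≈ 3.8 mA, V_DS ≈ 9.6 V

V_G = V_DD·R_2/(R_1+R_2) = 19×39/95 = 7.8 V.
Assume saturation: I_D = (k_n/2)(V_GS − V_t)² with V_GS = V_G − I_D·R_S = 7.8 − 1·I_D.
Substituting gives 1.25·I_D² − 14.8·I_D + 37.8 = 0, with roots I_D = 3.76 or 8.04 mA.
The root I_D = 8.04 mA gives V_GS = -0.235 V ≤ V_t, so take I_D = 3.76 mA.
Then V_GS = 4.04 V and V_DS = V_DD − I_D(R_D+R_S) = 19 − 3.76×2.5 = 9.59 V.
Saturation requires V_DS ≥ V_GS − V_t = 1.74 V; 9.59 ≥ 1.74 ✓.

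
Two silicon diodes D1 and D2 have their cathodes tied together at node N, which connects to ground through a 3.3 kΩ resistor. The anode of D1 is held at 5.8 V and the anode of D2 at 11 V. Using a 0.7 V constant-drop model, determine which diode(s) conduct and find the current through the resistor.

Only D2 conducts; I_R ≈ 3.1 mA

Assume both conduct. Then node N would need to be at both 5.8−0.7 = 5.1 V and 11−0.7 = 10.3 V, which is impossible.
Assume only D2 conducts: V_N = 11 − 0.7 = 10.3 V, so I_R = 10.3/3.3 = 3.12 mA.
Check D1: its anode-to-cathode voltage is 5.8 − 10.3 = -4.5 V < 0.7 V, so it is off. The assumption is consistent.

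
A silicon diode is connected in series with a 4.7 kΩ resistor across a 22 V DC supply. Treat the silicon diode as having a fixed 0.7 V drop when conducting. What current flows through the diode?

KVL around the loop: 22 = V_D + I·R = 0.7 + I × 4.7 kΩ.
So I = (22 − 0.7) / 4.7 kΩ = 21.3 / 4.7 = 4.53 mA.

I ≈ 4.5 mA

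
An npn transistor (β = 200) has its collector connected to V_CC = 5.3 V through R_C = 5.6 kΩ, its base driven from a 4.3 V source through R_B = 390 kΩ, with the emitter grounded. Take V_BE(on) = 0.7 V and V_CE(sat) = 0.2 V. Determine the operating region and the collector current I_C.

saturation; I_C ≈ 0.91 mA

Assume active: I_B = (4.3 − 0.7)/390 = 0.00923 mA, giving I_C = β·I_B = 1.85 mA.
But then V_CE = 5.3 − 1.85×5.6 = -5.04 V < V_CE(sat) = 0.2 V — impossible in the active region.
So the transistor is saturated. With V_CE = 0.2 V, I_C = (V_CC − 0.2)/R_C = 5.1/5.6 = 0.911 mA.
Check: β·I_B = 1.85 mA > I_C = 0.911 mA, confirming saturation.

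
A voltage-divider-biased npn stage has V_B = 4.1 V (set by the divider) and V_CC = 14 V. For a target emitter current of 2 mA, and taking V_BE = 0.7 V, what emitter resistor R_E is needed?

V_E = V_B − V_BE = 4.1 − 0.7 = 3.4 V.
R_E = V_E / I_E = 3.4 / 2 = 1.7 kΩ.

R_E ≈ 1.7 kΩ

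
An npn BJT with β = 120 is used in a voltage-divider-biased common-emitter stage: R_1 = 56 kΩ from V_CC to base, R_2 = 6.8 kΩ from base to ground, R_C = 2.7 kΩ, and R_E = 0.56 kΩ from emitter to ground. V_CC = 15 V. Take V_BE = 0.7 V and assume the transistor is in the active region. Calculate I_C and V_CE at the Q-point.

Thevenize the base divider: V_Th = V_CC·R_2/(R_1+R_2) = 15×6.8/62.8 = 1.62 V, R_Th = R_1‖R_2 = 6.06 kΩ.
Base-emitter loop: V_Th = I_B·R_Th + V_BE + (β+1)I_B·R_E, so I_B = (1.62 − 0.7) / (6.06 + 121×0.56) = 0.0125 mA.
I_C = β·I_B = 120×0.0125 = 1.5 mA, and I_E = (β+1)I_B = 1.51 mA.
V_CE = V_CC − I_C·R_C − I_E·R_E = 15 − 1.5×2.7 − 1.51×0.56 = 10.1 V.
V_CE = 10.1 V > 0.2 V confirms active-region operation.

I_C ≈ 1.5 mA, V_CE ≈ 10 V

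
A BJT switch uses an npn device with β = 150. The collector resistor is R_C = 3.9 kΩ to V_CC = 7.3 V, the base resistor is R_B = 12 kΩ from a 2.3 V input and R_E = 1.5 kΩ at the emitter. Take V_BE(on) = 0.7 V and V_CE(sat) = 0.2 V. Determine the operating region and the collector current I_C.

Assume active. Base-emitter loop: I_B = (V_BB − V_BE)/(R_B + (β+1)R_E) = (2.3 − 0.7)/(12 + 151×1.5) = 0.00671 mA.
I_C = β·I_B = 150×0.00671 = 1.01 mA.
V_CE = V_CC − I_C·R_C − I_E·R_E = 7.3 − 1.01×3.9 − 1.01×1.5 = 1.86 V > V_CE(sat), so the active-region assumption holds.

active; I_C ≈ 1 mA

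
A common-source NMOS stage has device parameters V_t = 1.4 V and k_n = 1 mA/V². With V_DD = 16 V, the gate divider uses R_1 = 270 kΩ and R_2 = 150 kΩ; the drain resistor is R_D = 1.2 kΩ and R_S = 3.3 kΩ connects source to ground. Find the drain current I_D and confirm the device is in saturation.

V_G = V_DD·R_2/(R_1+R_2) = 16×150/420 = 5.71 V.
Assume saturation: I_D = (k_n/2)(V_GS − V_t)² with V_GS = V_G − I_D·R_S = 5.71 − 3.3·I_D.
Substituting gives 5.44·I_D² − 15.2·I_D + 9.31 = 0, with roots I_D = 0.901 or 1.9 mA.
The root I_D = 1.9 mA gives V_GS = -0.548 V ≤ V_t, so take I_D = 0.901 mA.
Then V_GS = 2.74 V and V_DS = V_DD − I_D(R_D+R_S) = 16 − 0.901×4.5 = 11.9 V.
Saturation requires V_DS ≥ V_GS − V_t = 1.34 V; 11.9 ≥ 1.34 ✓.

I_D ≈ 0.9 mA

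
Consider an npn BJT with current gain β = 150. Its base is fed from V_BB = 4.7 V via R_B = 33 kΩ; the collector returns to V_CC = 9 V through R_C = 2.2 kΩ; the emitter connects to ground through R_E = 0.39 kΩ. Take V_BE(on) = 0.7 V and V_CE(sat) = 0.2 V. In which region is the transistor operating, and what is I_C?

Assume active: I_B = (4.7 − 0.7)/(33 + 151×0.39) = 0.0435 mA, I_C = β·I_B = 6.53 mA.
Then V_CE = 9 − 6.53×2.2 − 6.57×0.39 = -7.93 V < 0.2 V — the active assumption fails.
Re-solve with V_CE = 0.2 V. KCL at the emitter: V_E/R_E = (V_BB−0.7−V_E)/R_B + (V_CC−0.2−V_E)/R_C, giving V_E = 1.35 V.
I_C = (V_CC − 0.2 − V_E)/R_C = (8.8 − 1.35)/2.2 = 3.39 mA.
Check: I_B = (4 − 1.35)/33 = 0.0803 mA, and β·I_B = 12 mA > I_C, confirming saturation.

saturation; I_C ≈ 3.4 mA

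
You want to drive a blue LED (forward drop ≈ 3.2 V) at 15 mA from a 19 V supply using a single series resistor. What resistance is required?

The resistor drops V_S − V_D = 19 − 3.2 = 15.8 V at 15 mA.
R = 15.8 V / 15 mA = 1.05 kΩ.

R ≈ 1.1 kΩ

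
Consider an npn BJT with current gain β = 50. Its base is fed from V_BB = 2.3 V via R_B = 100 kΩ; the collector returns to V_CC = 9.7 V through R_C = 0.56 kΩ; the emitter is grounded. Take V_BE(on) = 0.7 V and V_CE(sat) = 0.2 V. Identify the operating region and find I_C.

Assume active. Base-emitter loop: I_B = (V_BB − V_BE)/R_B = (2.3 − 0.7)/100 = 0.016 mA.
I_C = β·I_B = 50×0.016 = 0.8 mA.
V_CE = V_CC − I_C·R_C = 9.7 − 0.8×0.56 = 9.25 V > V_CE(sat), so the active-region assumption holds.

active; I_C ≈ 0.8 mA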